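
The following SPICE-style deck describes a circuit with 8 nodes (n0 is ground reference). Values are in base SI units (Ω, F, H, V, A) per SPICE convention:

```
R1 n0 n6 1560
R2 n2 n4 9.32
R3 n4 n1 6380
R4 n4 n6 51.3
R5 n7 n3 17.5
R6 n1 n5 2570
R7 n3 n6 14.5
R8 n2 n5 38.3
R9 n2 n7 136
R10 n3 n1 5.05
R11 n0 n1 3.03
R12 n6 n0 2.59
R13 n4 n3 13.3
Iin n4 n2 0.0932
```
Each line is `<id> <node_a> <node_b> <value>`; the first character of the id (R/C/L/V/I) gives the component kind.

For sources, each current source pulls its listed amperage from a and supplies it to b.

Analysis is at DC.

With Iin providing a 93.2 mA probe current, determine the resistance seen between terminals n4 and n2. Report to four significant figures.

MNA unknowns: 7 node voltages V₁..V_7
R1: Y=0.0006410 on G[0,6]
R2: Y=0.1073 on G[2,4]
R3: Y=0.0001567 on G[4,1]
R4: Y=0.01949 on G[4,6]
R5: Y=0.05714 on G[7,3]
R6: Y=0.0003891 on G[1,5]
R7: Y=0.06897 on G[3,6]
R8: Y=0.02611 on G[2,5]
R9: Y=0.007353 on G[2,7]
R10: Y=0.1980 on G[3,1]
R11: Y=0.3300 on G[0,1]
R12: Y=0.3861 on G[6,0]
R13: Y=0.07519 on G[4,3]
Iin: z[4]−=0.0932, z[2]+=0.0932
solve → V1=0.001918, V2=0.7666, V3=0.003678, V4=-0.05292, V5=0.7554, V6=-0.001637, V7=0.09066

R_eq = 8.794 Ω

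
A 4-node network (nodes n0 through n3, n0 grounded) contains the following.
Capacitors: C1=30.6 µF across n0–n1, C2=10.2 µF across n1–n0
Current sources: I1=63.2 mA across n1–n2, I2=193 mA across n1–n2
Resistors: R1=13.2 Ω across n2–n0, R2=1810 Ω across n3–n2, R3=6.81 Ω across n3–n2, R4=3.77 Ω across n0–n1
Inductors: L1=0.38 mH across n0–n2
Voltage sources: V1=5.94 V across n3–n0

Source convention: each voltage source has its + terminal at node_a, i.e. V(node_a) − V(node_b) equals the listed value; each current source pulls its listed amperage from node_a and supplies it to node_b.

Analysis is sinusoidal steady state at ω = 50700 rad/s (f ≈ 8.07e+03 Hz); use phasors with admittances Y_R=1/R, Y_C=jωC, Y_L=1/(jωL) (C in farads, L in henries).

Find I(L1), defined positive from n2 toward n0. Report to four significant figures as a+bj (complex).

Element admittances at ω=50700 rad/s:
  Y(C1) = 0.000+1.551j S between n0,n1
  I1: injects 0.0632 A into n2 (from n1)
  Y(R1) = 0.07576+0.000j S between n2,n0
  Y(R2) = 0.0005525+0.000j S between n3,n2
  I2: injects 0.193 A into n2 (from n1)
  Y(C2) = 0.000+0.5171j S between n1,n0
  Y(R3) = 0.1468+0.000j S between n3,n2
  Y(R4) = 0.2653+0.000j S between n0,n1
  Y(L1) = 0.000-0.05190j S between n0,n2
  V1: constraint V(n3)−V(n0) = 5.94
Assemble and solve the 4×4 MNA system:
  V(n1)=-0.01562+0.1219j  V(n2)=4.811+1.119j  V(n3)=5.940+0.000j
  i(V1)=-0.1664+0.1649j

0.05809-0.2497j A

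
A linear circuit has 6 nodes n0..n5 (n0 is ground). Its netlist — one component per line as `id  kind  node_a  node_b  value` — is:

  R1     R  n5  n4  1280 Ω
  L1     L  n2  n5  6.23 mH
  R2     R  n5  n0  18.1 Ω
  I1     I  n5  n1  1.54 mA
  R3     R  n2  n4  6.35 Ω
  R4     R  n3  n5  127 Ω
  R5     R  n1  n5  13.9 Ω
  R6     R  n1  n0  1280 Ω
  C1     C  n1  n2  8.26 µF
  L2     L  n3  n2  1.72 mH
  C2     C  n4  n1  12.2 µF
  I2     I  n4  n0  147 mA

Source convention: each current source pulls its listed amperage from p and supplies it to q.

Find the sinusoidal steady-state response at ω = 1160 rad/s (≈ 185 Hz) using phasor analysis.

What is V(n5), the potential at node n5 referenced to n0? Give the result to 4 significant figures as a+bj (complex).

-2.627+0.005156j V

MNA unknowns: 5 node voltages V₁..V_5
R1: Y=0.0007813+0.000j on G[5,4]
L1: Y=0.000-0.1384j on G[2,5]
R2: Y=0.05525+0.000j on G[5,0]
I1: z[5]−=0.00154, z[1]+=0.00154
R3: Y=0.1575+0.000j on G[2,4]
R4: Y=0.007874+0.000j on G[3,5]
R5: Y=0.07194+0.000j on G[1,5]
R6: Y=0.0007813+0.000j on G[1,0]
C1: Y=0.000+0.009582j on G[1,2]
L2: Y=0.000-0.5012j on G[3,2]
C2: Y=0.000+0.01415j on G[4,1]
I2: z[4]−=0.147, z[0]+=0.147
solve → V1=-2.348-0.3647j, V2=-2.893-1.155j, V3=-2.911-1.150j, V4=-3.879-1.012j, V5=-2.627+0.005156j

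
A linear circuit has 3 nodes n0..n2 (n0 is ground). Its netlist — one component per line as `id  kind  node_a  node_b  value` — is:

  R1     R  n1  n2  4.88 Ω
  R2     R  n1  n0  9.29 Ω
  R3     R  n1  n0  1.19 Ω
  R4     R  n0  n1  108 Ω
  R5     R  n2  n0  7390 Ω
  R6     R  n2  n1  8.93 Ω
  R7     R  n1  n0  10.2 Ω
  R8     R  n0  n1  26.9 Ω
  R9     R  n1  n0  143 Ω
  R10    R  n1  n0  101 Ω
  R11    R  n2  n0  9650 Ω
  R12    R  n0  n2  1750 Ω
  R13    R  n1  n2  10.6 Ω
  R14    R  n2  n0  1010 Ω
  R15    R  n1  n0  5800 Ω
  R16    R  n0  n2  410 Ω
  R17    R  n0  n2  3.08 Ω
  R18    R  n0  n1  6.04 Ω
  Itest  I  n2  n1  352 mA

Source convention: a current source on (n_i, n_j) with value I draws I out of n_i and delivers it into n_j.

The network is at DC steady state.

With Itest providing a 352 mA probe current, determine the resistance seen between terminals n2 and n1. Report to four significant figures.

Element admittances at DC:
  Y(R1) = 0.2049 S between n1,n2
  Y(R2) = 0.1076 S between n1,n0
  Y(R3) = 0.8403 S between n1,n0
  Y(R4) = 0.009259 S between n0,n1
  Y(R5) = 0.0001353 S between n2,n0
  Y(R6) = 0.1120 S between n2,n1
  Y(R7) = 0.09804 S between n1,n0
  Y(R8) = 0.03717 S between n0,n1
  Y(R9) = 0.006993 S between n1,n0
  Y(R10) = 0.009901 S between n1,n0
  Y(R11) = 0.0001036 S between n2,n0
  Y(R12) = 0.0005714 S between n0,n2
  Y(R13) = 0.09434 S between n1,n2
  Y(R14) = 0.0009901 S between n2,n0
  Y(R15) = 0.0001724 S between n1,n0
  Y(R16) = 0.002439 S between n0,n2
  Y(R17) = 0.3247 S between n0,n2
  Y(R18) = 0.1656 S between n0,n1
  Itest: injects 0.352 A into n1 (from n2)
Assemble and solve the 2×2 MNA system:
  V(n1)=0.1073  V(n2)=-0.4160

R_eq = 1.487 Ω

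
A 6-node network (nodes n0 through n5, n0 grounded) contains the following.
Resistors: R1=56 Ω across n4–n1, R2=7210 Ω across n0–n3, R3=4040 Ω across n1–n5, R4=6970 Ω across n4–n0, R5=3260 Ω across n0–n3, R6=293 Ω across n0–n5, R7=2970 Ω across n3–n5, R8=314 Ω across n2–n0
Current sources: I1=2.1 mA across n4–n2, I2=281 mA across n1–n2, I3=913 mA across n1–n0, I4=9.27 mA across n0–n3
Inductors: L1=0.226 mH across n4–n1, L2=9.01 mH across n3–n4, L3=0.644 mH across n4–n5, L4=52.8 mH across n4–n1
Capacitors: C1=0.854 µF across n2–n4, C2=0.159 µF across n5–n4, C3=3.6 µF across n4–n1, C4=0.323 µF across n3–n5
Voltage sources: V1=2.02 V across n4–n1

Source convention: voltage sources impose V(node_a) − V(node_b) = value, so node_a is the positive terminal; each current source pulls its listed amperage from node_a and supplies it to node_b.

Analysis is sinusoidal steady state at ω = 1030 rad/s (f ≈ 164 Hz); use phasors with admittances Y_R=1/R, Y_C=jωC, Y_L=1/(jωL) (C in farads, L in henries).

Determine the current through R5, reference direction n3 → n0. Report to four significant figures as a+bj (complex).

-0.08062+0.02105j A

Apply KCL at each of the 5 non-ground nodes and solve the resulting linear system.
Node n1: branches {R1, L1, I2, R3, I3, C3, L4, V1} → V_1 = -265.1+67.44j
Node n2: branches {I1, I2, C1, R8} → V_2 = 46.64-85.55j
Node n3: branches {R2, L2, I4, R5, R7, C4} → V_3 = -262.8+68.62j
Node n4: branches {R1, I1, L1, L2, C1, R4, C2, C3, L3, L4, V1} → V_4 = -263.1+67.44j
Node n5: branches {R3, C2, R6, R7, L3, C4} → V_5 = -262.9+68.04j
Source currents: i(V1)=1.157+8.707j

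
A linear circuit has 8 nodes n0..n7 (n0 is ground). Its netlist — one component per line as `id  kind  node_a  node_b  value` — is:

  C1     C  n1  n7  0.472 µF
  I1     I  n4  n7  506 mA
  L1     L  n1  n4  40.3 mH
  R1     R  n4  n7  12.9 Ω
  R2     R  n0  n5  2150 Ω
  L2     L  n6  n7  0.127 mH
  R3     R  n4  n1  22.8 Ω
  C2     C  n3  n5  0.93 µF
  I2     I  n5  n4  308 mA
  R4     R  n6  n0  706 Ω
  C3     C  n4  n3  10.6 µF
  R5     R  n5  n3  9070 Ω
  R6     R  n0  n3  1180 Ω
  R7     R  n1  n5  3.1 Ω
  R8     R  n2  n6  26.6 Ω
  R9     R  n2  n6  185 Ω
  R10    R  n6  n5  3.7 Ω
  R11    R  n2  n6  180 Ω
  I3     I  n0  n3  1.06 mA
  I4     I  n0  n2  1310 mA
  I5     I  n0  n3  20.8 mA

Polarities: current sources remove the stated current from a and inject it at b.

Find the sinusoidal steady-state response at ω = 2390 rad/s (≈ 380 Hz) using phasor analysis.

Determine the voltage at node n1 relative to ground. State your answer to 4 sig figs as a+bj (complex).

Element admittances at ω=2390 rad/s:
  Y(C1) = 0.000+0.001128j S between n1,n7
  I1: injects 0.506 A into n7 (from n4)
  Y(L1) = 0.000-0.01038j S between n1,n4
  Y(R1) = 0.07752+0.000j S between n4,n7
  Y(R2) = 0.0004651+0.000j S between n0,n5
  Y(L2) = 0.000-3.295j S between n6,n7
  Y(R3) = 0.04386+0.000j S between n4,n1
  Y(C2) = 0.000+0.002223j S between n3,n5
  I2: injects 0.308 A into n4 (from n5)
  Y(R4) = 0.001416+0.000j S between n6,n0
  Y(C3) = 0.000+0.02533j S between n4,n3
  Y(R5) = 0.0001103+0.000j S between n5,n3
  Y(R6) = 0.0008475+0.000j S between n0,n3
  Y(R7) = 0.3226+0.000j S between n1,n5
  Y(R8) = 0.03759+0.000j S between n2,n6
  Y(R9) = 0.005405+0.000j S between n2,n6
  Y(R10) = 0.2703+0.000j S between n6,n5
  Y(R11) = 0.005556+0.000j S between n2,n6
  I3: injects 0.00106 A into n3 (from n0)
  I4: injects 1.31 A into n2 (from n0)
  I5: injects 0.0208 A into n3 (from n0)
Assemble and solve the 7×7 MNA system:
  V(n1)=487.3-4.223j  V(n2)=517.2-4.331j  V(n3)=484.5+9.586j  V(n4)=484.6-4.529j  V(n5)=487.7-4.278j  V(n6)=490.2-4.331j  V(n7)=490.2-4.309j

487.3-4.223j V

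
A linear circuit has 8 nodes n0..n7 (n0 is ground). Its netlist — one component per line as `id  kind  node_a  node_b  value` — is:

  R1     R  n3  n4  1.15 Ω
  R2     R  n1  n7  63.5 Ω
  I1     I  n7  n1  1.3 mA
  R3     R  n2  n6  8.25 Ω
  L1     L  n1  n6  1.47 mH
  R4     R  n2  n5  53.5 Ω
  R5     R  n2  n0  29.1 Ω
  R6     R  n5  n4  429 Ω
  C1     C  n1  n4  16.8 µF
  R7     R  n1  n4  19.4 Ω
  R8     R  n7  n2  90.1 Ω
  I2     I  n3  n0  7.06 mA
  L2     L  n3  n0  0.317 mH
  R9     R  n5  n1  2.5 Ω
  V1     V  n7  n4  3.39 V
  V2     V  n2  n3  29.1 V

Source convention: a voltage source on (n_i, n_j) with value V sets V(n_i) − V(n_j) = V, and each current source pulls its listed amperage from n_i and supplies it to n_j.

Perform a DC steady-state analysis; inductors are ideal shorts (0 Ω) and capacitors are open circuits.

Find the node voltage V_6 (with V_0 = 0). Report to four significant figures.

Element admittances at DC:
  Y(R1) = 0.8696 S between n3,n4
  Y(R2) = 0.01575 S between n1,n7
  I1: injects 0.0013 A into n1 (from n7)
  Y(R3) = 0.1212 S between n2,n6
  L1: short n1↔n6 (DC inductor)
  Y(R4) = 0.01869 S between n2,n5
  Y(R5) = 0.03436 S between n2,n0
  Y(R6) = 0.002331 S between n5,n4
  Y(C1) = 0.000 S between n1,n4
  Y(R7) = 0.05155 S between n1,n4
  Y(R8) = 0.01110 S between n7,n2
  I2: injects 0.00706 A into n0 (from n3)
  L2: short n3↔n0 (DC inductor)
  Y(R9) = 0.4000 S between n5,n1
  V1: constraint V(n7)−V(n4) = 3.39
  V2: constraint V(n2)−V(n3) = 29.1
Assemble and solve the 11×11 MNA system:
  V(n1)=20.24  V(n2)=29.10  V(n3)=0.000  V(n4)=1.726  V(n5)=20.53  V(n6)=20.24  V(n7)=5.116
  i(L1)=-1.074  i(L2)=-1.007  i(V1)=0.5030  i(V2)=-2.501

20.24 V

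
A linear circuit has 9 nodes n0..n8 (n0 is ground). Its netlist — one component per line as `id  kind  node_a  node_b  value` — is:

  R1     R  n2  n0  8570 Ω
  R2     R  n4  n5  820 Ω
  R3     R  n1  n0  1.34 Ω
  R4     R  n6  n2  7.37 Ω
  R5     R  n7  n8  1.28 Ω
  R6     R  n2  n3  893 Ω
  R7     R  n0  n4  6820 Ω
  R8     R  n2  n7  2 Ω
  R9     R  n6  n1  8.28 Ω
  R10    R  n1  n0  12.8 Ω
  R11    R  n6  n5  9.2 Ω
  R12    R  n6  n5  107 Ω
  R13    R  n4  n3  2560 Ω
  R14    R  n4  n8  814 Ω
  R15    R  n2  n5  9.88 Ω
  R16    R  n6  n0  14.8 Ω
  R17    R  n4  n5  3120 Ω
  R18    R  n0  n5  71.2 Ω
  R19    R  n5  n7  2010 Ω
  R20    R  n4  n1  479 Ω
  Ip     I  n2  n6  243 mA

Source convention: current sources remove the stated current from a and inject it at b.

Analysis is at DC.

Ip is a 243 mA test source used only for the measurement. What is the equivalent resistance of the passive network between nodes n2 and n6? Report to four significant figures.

R_eq = 5.157 Ω

Element admittances at DC:
  Y(R1) = 0.0001167 S between n2,n0
  Y(R2) = 0.001220 S between n4,n5
  Y(R3) = 0.7463 S between n1,n0
  Y(R4) = 0.1357 S between n6,n2
  Y(R5) = 0.7812 S between n7,n8
  Y(R6) = 0.001120 S between n2,n3
  Y(R7) = 0.0001466 S between n0,n4
  Y(R8) = 0.5000 S between n2,n7
  Y(R9) = 0.1208 S between n6,n1
  Y(R10) = 0.07812 S between n1,n0
  Y(R11) = 0.1087 S between n6,n5
  Y(R12) = 0.009346 S between n6,n5
  Y(R13) = 0.0003906 S between n4,n3
  Y(R14) = 0.001229 S between n4,n8
  Y(R15) = 0.1012 S between n2,n5
  Y(R16) = 0.06757 S between n6,n0
  Y(R17) = 0.0003205 S between n4,n5
  Y(R18) = 0.01404 S between n0,n5
  Y(R19) = 0.0004975 S between n5,n7
  Y(R20) = 0.002088 S between n4,n1
  Ip: injects 0.243 A into n6 (from n2)
Assemble and solve the 8×8 MNA system:
  V(n1)=0.004929  V(n2)=-1.206  V(n3)=-1.021  V(n4)=-0.4889  V(n5)=-0.5008  V(n6)=0.04711  V(n7)=-1.204  V(n8)=-1.203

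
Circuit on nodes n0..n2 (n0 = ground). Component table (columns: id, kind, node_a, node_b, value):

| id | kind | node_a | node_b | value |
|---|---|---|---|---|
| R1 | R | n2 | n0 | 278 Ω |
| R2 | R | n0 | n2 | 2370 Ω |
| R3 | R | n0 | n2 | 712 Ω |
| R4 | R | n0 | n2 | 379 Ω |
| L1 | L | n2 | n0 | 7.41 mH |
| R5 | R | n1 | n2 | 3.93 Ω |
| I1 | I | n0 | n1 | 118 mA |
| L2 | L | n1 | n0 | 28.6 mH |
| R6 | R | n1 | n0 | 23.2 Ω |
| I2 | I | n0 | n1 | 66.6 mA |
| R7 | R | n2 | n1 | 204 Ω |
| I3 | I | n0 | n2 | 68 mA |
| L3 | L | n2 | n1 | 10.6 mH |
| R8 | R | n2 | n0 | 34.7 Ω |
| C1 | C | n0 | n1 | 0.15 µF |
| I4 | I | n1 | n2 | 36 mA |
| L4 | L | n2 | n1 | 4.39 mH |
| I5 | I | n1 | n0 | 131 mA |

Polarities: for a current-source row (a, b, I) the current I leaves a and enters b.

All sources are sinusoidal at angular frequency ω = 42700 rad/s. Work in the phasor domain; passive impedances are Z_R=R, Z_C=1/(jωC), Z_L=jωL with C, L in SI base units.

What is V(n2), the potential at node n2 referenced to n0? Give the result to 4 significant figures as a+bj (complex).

1.610-0.02191j V

MNA unknowns: 2 node voltages V₁..V_2
R1: Y=0.003597+0.000j on G[2,0]
R2: Y=0.0004219+0.000j on G[0,2]
R3: Y=0.001404+0.000j on G[0,2]
R4: Y=0.002639+0.000j on G[0,2]
L1: Y=0.000-0.003160j on G[2,0]
R5: Y=0.2545+0.000j on G[1,2]
I1: z[0]−=0.118, z[1]+=0.118
L2: Y=0.000-0.0008189j on G[1,0]
R6: Y=0.04310+0.000j on G[1,0]
I2: z[0]−=0.0666, z[1]+=0.0666
R7: Y=0.004902+0.000j on G[2,1]
I3: z[0]−=0.068, z[2]+=0.068
L3: Y=0.000-0.002209j on G[2,1]
R8: Y=0.02882+0.000j on G[2,0]
C1: Y=0.000+0.006405j on G[0,1]
I4: z[1]−=0.036, z[2]+=0.036
L4: Y=0.000-0.005335j on G[2,1]
I5: z[1]−=0.131, z[0]+=0.131
solve → V1=1.439-0.04964j, V2=1.610-0.02191j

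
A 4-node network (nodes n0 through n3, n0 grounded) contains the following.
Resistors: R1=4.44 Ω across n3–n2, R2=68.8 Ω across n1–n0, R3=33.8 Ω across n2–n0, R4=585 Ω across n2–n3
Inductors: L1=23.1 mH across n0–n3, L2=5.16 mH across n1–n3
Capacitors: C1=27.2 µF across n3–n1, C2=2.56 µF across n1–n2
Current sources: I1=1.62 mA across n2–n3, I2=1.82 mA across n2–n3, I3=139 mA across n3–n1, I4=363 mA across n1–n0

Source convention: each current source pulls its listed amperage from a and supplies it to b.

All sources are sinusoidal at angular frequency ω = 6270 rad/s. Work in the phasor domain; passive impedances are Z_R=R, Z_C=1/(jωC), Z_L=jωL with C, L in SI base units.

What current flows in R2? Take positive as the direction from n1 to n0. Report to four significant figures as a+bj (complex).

-0.1232-0.01468j A

Element admittances at ω=6270 rad/s:
  Y(R1) = 0.2252+0.000j S between n3,n2
  Y(R2) = 0.01453+0.000j S between n1,n0
  Y(L1) = 0.000-0.006904j S between n0,n3
  Y(C1) = 0.000+0.1705j S between n3,n1
  I1: injects 0.00162 A into n3 (from n2)
  I2: injects 0.00182 A into n3 (from n2)
  Y(C2) = 0.000+0.01605j S between n1,n2
  I3: injects 0.139 A into n1 (from n3)
  Y(R3) = 0.02959+0.000j S between n2,n0
  Y(R4) = 0.001709+0.000j S between n2,n3
  Y(L2) = 0.000-0.03091j S between n1,n3
  I4: injects 0.363 A into n0 (from n1)
Assemble and solve the 3×3 MNA system:
  V(n1)=-8.476-1.010j  V(n2)=-7.715-1.527j  V(n3)=-8.669-1.672j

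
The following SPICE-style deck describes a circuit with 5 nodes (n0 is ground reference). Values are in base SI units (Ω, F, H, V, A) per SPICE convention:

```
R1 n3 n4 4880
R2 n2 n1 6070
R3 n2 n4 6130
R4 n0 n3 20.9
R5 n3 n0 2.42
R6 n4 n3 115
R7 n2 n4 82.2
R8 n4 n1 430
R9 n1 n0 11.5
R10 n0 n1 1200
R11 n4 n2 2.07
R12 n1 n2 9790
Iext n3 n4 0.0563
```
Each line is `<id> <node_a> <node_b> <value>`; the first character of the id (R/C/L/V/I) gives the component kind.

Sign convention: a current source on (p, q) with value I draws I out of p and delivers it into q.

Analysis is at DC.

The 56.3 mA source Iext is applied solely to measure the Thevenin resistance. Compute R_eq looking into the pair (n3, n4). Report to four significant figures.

Element admittances at DC:
  Y(R1) = 0.0002049 S between n3,n4
  Y(R2) = 0.0001647 S between n2,n1
  Y(R3) = 0.0001631 S between n2,n4
  Y(R4) = 0.04785 S between n0,n3
  Y(R5) = 0.4132 S between n3,n0
  Y(R6) = 0.008696 S between n4,n3
  Y(R7) = 0.01217 S between n2,n4
  Y(R8) = 0.002326 S between n4,n1
  Y(R9) = 0.08696 S between n1,n0
  Y(R10) = 0.0008333 S between n0,n1
  Y(R11) = 0.4831 S between n4,n2
  Y(R12) = 0.0001021 S between n1,n2
  Iext: injects 0.0563 A into n4 (from n3)
Assemble and solve the 4×4 MNA system:
  V(n1)=0.1408  V(n2)=4.907  V(n3)=-0.02681  V(n4)=4.910

R_eq = 87.68 Ω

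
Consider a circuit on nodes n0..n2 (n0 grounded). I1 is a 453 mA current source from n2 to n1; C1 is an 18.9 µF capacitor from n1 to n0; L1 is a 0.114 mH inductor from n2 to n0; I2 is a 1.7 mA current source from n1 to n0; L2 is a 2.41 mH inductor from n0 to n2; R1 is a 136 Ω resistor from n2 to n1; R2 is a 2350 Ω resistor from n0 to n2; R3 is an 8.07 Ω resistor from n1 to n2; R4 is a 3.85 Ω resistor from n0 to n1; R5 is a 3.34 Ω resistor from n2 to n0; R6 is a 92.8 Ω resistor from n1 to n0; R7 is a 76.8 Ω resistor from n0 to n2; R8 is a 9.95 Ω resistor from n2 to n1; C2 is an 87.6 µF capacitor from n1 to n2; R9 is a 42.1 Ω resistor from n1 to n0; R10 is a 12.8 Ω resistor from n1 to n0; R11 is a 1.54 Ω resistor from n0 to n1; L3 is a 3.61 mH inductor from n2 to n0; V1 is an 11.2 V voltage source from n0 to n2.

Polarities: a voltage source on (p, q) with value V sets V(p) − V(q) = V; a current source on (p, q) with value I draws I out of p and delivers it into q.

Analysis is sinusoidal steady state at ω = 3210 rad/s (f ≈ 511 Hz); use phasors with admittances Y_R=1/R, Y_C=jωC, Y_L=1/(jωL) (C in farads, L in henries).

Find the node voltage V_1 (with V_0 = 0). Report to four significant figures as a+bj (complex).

MNA unknowns: 2 node voltages V₁..V_2 plus 1 source current (V1)
I1: z[2]−=0.453, z[1]+=0.453
C1: Y=0.000+0.06067j on G[1,0]
L1: Y=0.000-2.733j on G[2,0]
I2: z[1]−=0.0017, z[0]+=0.0017
L2: Y=0.000-0.1293j on G[0,2]
R1: Y=0.007353+0.000j on G[2,1]
R2: Y=0.0004255+0.000j on G[0,2]
R3: Y=0.1239+0.000j on G[1,2]
R4: Y=0.2597+0.000j on G[0,1]
R5: Y=0.2994+0.000j on G[2,0]
R6: Y=0.01078+0.000j on G[1,0]
R7: Y=0.01302+0.000j on G[0,2]
R8: Y=0.1005+0.000j on G[2,1]
C2: Y=0.000+0.2812j on G[1,2]
R9: Y=0.02375+0.000j on G[1,0]
R10: Y=0.07812+0.000j on G[1,0]
R11: Y=0.6494+0.000j on G[0,1]
L3: Y=0.000-0.08630j on G[2,0]
V1: row V0−V2=11.2, i_V1 at 0,2
solve → V1=-2.230-1.904j, V2=-11.20+0.000j
aux → i_V1=-5.665+30.94j

-2.230-1.904j V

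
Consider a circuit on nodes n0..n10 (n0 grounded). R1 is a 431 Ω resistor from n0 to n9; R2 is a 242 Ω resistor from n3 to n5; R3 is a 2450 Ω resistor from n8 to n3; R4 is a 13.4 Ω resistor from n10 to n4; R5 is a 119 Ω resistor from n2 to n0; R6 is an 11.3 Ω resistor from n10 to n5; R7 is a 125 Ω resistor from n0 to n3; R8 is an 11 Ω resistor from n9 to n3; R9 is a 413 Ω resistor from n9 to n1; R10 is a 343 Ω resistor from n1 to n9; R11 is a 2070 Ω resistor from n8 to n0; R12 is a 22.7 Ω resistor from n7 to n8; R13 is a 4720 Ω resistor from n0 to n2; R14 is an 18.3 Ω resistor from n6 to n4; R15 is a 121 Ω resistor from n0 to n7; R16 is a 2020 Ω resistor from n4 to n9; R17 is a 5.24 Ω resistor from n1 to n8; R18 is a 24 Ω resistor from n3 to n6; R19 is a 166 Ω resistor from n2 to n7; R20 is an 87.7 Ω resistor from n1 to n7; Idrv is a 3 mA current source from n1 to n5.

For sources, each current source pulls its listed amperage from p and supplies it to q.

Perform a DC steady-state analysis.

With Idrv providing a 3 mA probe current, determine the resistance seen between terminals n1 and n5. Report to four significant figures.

R_eq = 148.3 Ω

MNA unknowns: 10 node voltages V₁..V_10
R1: Y=0.002320 on G[0,9]
R2: Y=0.004132 on G[3,5]
R3: Y=0.0004082 on G[8,3]
R4: Y=0.07463 on G[10,4]
R5: Y=0.008403 on G[2,0]
R6: Y=0.08850 on G[10,5]
R7: Y=0.008000 on G[0,3]
R8: Y=0.09091 on G[9,3]
R9: Y=0.002421 on G[9,1]
R10: Y=0.002915 on G[1,9]
R11: Y=0.0004831 on G[8,0]
R12: Y=0.04405 on G[7,8]
R13: Y=0.0002119 on G[0,2]
R14: Y=0.05464 on G[6,4]
R15: Y=0.008264 on G[0,7]
R16: Y=0.0004950 on G[4,9]
R17: Y=0.1908 on G[1,8]
R18: Y=0.04167 on G[3,6]
R19: Y=0.006024 on G[2,7]
R20: Y=0.01140 on G[1,7]
Idrv: z[1]−=0.003, z[5]+=0.003
solve → V1=-0.1459, V2=-0.04777, V3=0.1435, V4=0.2408, V5=0.2991, V6=0.1987, V7=-0.1161, V8=-0.1395, V9=0.1251, V10=0.2724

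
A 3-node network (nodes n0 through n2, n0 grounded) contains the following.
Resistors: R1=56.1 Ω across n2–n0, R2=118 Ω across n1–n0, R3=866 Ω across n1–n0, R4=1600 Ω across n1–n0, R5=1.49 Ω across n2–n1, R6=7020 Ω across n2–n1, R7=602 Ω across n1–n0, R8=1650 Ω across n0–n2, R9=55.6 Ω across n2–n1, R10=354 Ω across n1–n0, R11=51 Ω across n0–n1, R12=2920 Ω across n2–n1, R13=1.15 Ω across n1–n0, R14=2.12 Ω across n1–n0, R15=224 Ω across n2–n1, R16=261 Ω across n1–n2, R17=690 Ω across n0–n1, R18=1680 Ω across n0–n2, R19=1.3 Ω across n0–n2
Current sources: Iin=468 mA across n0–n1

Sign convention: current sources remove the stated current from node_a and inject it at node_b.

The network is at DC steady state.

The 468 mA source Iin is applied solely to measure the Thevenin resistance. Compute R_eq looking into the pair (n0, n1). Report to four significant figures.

Element admittances at DC:
  Y(R1) = 0.01783 S between n2,n0
  Y(R2) = 0.008475 S between n1,n0
  Y(R3) = 0.001155 S between n1,n0
  Y(R4) = 0.0006250 S between n1,n0
  Y(R5) = 0.6711 S between n2,n1
  Y(R6) = 0.0001425 S between n2,n1
  Y(R7) = 0.001661 S between n1,n0
  Y(R8) = 0.0006061 S between n0,n2
  Y(R9) = 0.01799 S between n2,n1
  Y(R10) = 0.002825 S between n1,n0
  Y(R11) = 0.01961 S between n0,n1
  Y(R12) = 0.0003425 S between n2,n1
  Y(R13) = 0.8696 S between n1,n0
  Y(R14) = 0.4717 S between n1,n0
  Y(R15) = 0.004464 S between n2,n1
  Y(R16) = 0.003831 S between n1,n2
  Y(R17) = 0.001449 S between n0,n1
  Y(R18) = 0.0005952 S between n0,n2
  Y(R19) = 0.7692 S between n0,n2
  Iin: injects 0.468 A into n1 (from n0)
Assemble and solve the 2×2 MNA system:
  V(n1)=0.2679  V(n2)=0.1258

R_eq = 0.5723 Ω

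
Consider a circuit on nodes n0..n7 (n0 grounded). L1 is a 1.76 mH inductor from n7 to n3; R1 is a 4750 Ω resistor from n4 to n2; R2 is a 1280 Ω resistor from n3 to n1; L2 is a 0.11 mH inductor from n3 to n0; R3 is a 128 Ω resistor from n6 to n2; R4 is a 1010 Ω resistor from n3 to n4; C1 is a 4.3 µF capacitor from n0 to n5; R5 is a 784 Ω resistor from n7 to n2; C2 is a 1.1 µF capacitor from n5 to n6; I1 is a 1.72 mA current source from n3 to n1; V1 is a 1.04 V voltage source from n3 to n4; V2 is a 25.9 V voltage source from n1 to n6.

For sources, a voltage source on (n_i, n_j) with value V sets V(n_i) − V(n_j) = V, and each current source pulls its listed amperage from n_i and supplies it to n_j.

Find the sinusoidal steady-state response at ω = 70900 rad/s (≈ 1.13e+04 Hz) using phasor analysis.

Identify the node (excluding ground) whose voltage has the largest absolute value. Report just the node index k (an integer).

MNA unknowns: 7 node voltages V₁..V_7 plus 2 source currents (V1, V2)
L1: Y=0.000-0.008014j on G[7,3]
R1: Y=0.0002105+0.000j on G[4,2]
R2: Y=0.0007813+0.000j on G[3,1]
L2: Y=0.000-0.1282j on G[3,0]
R3: Y=0.007812+0.000j on G[6,2]
R4: Y=0.0009901+0.000j on G[3,4]
C1: Y=0.000+0.3049j on G[0,5]
R5: Y=0.001276+0.000j on G[7,2]
C2: Y=0.000+0.07799j on G[5,6]
I1: z[3]−=0.00172, z[1]+=0.00172
V1: row V3−V4=1.04, i_V1 at 3,4
V2: row V1−V6=25.9, i_V2 at 1,6
solve → V1=25.89+0.3014j, V2=-0.03110+0.2764j, V3=-0.002470+0.1460j, V4=-1.042+0.1460j, V5=-0.001039+0.06139j, V6=-0.005100+0.3014j, V7=-0.02342+0.1447j
aux → i_V1=-0.001243-2.745e-05j, i_V2=-0.01851-0.0001214j

1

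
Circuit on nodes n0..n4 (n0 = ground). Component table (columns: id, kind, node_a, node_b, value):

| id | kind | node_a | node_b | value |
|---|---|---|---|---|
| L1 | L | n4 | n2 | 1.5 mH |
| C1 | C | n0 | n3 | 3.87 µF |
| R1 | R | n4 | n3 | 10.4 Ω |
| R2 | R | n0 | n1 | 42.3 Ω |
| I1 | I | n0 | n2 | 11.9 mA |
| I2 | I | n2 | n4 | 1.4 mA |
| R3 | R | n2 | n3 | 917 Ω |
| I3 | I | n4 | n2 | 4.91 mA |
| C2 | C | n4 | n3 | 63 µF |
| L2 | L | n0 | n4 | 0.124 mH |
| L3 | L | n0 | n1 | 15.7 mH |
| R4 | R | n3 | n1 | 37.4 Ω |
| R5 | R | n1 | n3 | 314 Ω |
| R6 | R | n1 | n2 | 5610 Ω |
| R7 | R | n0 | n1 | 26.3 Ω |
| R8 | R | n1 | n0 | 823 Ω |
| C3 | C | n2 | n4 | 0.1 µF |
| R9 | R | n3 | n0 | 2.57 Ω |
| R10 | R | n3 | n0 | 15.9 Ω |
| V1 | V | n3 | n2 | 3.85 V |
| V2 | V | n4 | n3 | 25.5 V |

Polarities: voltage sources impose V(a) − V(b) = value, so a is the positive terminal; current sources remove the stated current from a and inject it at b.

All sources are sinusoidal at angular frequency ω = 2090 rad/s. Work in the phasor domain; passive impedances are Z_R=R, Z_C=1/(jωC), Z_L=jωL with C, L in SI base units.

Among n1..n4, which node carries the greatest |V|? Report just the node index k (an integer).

Apply KCL at each of the 4 non-ground nodes and solve the resulting linear system.
Node n1: branches {R2, L3, R4, R5, R6, R7, R8} → V_1 = -7.656-1.508j
Node n2: branches {L1, I1, I2, R3, I3, R6, C3, V1} → V_2 = -29.00+3.093j
Node n3: branches {C1, R1, R3, C2, R4, R5, R9, R10, V1, V2} → V_3 = -25.15+3.093j
Node n4: branches {L1, R1, I2, I3, C2, L2, C3, V2} → V_4 = 0.3455+3.093j
Source currents: i(V1)=-0.02341+9.357j, i(V2)=-14.39+7.331j

2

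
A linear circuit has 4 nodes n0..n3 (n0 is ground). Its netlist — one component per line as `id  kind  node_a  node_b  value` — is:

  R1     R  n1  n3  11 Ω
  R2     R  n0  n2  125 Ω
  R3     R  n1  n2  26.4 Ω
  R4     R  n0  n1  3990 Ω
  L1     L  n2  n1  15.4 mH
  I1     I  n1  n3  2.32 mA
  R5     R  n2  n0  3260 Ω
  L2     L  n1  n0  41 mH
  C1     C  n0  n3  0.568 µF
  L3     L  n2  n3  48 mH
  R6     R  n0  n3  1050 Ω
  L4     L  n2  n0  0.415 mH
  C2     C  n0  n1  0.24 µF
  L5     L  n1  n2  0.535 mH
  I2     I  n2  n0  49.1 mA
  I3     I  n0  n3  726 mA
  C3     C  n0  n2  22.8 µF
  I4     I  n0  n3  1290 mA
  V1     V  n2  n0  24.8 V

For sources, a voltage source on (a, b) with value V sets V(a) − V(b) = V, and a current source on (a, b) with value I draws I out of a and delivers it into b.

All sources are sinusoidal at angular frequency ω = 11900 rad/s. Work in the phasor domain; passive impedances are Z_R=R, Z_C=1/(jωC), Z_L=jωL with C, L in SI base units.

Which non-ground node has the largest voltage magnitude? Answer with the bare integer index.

3

Apply KCL at each of the 3 non-ground nodes and solve the resulting linear system.
Node n1: branches {R1, R3, R4, L1, I1, L2, C2, L5} → V_1 = 29.49+11.26j
Node n2: branches {R2, R3, L1, R5, L3, L4, L5, I2, C3, V1} → V_2 = 24.80+0.000j
Node n3: branches {R1, I1, C1, L3, R6, I3, I4} → V_3 = 51.59+7.859j
Source currents: i(V1)=1.767-2.090j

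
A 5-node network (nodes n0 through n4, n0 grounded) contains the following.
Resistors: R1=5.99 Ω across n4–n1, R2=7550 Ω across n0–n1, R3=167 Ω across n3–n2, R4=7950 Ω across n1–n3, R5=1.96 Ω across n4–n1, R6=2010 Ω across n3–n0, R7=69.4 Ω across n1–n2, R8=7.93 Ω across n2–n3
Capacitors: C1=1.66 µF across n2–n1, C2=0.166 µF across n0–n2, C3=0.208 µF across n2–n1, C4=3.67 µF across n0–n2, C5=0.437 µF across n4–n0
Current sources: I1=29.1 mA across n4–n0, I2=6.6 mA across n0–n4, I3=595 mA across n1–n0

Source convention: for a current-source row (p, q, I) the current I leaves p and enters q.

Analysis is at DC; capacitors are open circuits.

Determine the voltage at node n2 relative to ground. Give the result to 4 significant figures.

-976.1 V

MNA unknowns: 4 node voltages V₁..V_4
R1: Y=0.1669 on G[4,1]
C1: Y=0.000 on G[2,1]
C2: Y=0.000 on G[0,2]
R2: Y=0.0001325 on G[0,1]
I1: z[4]−=0.0291, z[0]+=0.0291
R3: Y=0.005988 on G[3,2]
R4: Y=0.0001258 on G[1,3]
R5: Y=0.5102 on G[4,1]
C3: Y=0.000 on G[2,1]
R6: Y=0.0004975 on G[3,0]
C4: Y=0.000 on G[0,2]
R7: Y=0.01441 on G[1,2]
R8: Y=0.1261 on G[2,3]
I2: z[0]−=0.0066, z[4]+=0.0066
C5: Y=0.000 on G[4,0]
I3: z[1]−=0.595, z[0]+=0.595
solve → V1=-1009, V2=-976.1, V3=-972.5, V4=-1009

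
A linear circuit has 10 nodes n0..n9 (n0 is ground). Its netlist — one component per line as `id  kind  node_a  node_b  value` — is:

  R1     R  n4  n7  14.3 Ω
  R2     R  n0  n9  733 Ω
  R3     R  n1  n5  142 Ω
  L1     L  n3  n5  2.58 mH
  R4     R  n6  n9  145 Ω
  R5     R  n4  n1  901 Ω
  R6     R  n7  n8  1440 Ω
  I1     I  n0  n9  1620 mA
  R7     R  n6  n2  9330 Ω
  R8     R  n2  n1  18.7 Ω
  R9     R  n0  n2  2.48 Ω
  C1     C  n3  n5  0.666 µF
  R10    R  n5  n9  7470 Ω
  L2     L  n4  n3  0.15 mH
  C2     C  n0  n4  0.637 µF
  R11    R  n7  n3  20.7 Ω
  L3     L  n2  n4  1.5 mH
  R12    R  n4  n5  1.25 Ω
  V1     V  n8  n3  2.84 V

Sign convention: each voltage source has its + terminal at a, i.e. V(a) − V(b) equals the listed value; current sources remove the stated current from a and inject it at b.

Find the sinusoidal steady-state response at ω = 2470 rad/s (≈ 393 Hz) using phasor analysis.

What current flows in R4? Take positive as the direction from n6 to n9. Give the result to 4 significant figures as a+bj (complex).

-0.1066-4.857e-06j A

Element admittances at ω=2470 rad/s:
  Y(R1) = 0.06993+0.000j S between n4,n7
  Y(R2) = 0.001364+0.000j S between n0,n9
  Y(R3) = 0.007042+0.000j S between n1,n5
  Y(L1) = 0.000-0.1569j S between n3,n5
  Y(R4) = 0.006897+0.000j S between n6,n9
  Y(R5) = 0.001110+0.000j S between n4,n1
  Y(R6) = 0.0006944+0.000j S between n7,n8
  I1: injects 1.62 A into n9 (from n0)
  Y(R7) = 0.0001072+0.000j S between n6,n2
  Y(R8) = 0.05348+0.000j S between n2,n1
  Y(R9) = 0.4032+0.000j S between n0,n2
  Y(C1) = 0.000+0.001645j S between n3,n5
  Y(R10) = 0.0001339+0.000j S between n5,n9
  Y(L2) = 0.000-2.699j S between n4,n3
  Y(C2) = 0.000+0.001573j S between n0,n4
  Y(R11) = 0.04831+0.000j S between n7,n3
  Y(L3) = 0.000-0.2699j S between n2,n4
  Y(R12) = 0.8000+0.000j S between n4,n5
  V1: constraint V(n8)−V(n3) = 2.84
Assemble and solve the 10×10 MNA system:
  V(n1)=0.6223+0.06645j  V(n2)=0.6014-0.002562j  V(n3)=0.6277+0.4978j  V(n4)=0.6189+0.4969j  V(n5)=0.7816+0.5227j  V(n6)=994.8+0.04276j  V(n7)=0.6391+0.4973j  V(n8)=3.468+0.4978j  V(n9)=1010+0.04346j
  i(V1)=-0.001964-3.699e-07j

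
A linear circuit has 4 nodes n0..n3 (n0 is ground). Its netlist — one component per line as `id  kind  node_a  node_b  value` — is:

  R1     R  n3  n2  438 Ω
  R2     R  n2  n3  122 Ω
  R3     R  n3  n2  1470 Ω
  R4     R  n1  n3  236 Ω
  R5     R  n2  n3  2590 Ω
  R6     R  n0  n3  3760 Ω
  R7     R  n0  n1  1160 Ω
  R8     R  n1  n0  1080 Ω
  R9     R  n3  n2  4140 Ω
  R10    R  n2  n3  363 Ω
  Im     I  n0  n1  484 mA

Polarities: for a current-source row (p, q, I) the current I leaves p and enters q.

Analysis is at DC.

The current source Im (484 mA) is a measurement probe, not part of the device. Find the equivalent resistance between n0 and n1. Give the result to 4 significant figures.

Element admittances at DC:
  Y(R1) = 0.002283 S between n3,n2
  Y(R2) = 0.008197 S between n2,n3
  Y(R3) = 0.0006803 S between n3,n2
  Y(R4) = 0.004237 S between n1,n3
  Y(R5) = 0.0003861 S between n2,n3
  Y(R6) = 0.0002660 S between n0,n3
  Y(R7) = 0.0008621 S between n0,n1
  Y(R8) = 0.0009259 S between n1,n0
  Y(R9) = 0.0002415 S between n3,n2
  Y(R10) = 0.002755 S between n2,n3
  Im: injects 0.484 A into n1 (from n0)
Assemble and solve the 3×3 MNA system:
  V(n1)=237.5  V(n2)=223.4  V(n3)=223.4

R_eq = 490.6 Ω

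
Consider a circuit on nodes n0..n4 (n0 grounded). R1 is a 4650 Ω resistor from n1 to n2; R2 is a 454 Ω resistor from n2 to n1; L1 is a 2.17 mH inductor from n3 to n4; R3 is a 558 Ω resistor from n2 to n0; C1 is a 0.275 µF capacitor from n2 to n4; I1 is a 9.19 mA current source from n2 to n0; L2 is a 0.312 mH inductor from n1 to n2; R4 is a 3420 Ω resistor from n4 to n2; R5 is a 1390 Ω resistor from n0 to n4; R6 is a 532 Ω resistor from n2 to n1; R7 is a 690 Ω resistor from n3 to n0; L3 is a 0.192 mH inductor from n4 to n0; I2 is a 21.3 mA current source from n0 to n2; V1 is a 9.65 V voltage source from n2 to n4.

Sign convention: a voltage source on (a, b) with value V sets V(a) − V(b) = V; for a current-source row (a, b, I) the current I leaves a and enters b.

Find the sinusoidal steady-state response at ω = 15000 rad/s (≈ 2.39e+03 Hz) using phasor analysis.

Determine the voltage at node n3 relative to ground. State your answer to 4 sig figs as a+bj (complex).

Apply KCL at each of the 4 non-ground nodes and solve the resulting linear system.
Node n1: branches {R1, R2, L2, R6} → V_1 = 9.650-0.01492j
Node n2: branches {R1, R2, R3, C1, I1, L2, R4, R6, I2, V1} → V_2 = 9.650-0.01492j
Node n3: branches {L1, R7} → V_3 = -0.0008722-0.01488j
Node n4: branches {L1, C1, R4, R5, L3, V1} → V_4 = -0.0001701-0.01492j
Source currents: i(V1)=-0.008005-0.03978j

-0.0008722-0.01488j V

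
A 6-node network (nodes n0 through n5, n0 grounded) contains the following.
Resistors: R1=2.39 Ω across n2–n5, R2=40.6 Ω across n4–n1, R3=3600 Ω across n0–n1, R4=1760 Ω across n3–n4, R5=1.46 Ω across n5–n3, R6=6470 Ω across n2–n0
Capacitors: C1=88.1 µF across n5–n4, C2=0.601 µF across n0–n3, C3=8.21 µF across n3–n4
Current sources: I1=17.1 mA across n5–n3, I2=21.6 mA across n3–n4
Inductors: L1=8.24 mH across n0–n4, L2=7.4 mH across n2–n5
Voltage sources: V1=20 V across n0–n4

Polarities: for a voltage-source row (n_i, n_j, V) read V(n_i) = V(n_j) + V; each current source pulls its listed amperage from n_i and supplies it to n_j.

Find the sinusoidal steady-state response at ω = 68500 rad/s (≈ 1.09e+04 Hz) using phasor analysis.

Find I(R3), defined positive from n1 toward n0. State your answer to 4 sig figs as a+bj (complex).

Apply KCL at each of the 5 non-ground nodes and solve the resulting linear system.
Node n1: branches {R2, R3} → V_1 = -19.78+0.000j
Node n2: branches {R1, L2, R6} → V_2 = -19.92-0.05780j
Node n3: branches {I1, R4, C2, C3, I2, R5} → V_3 = -19.39+0.6098j
Node n4: branches {C1, R2, R4, L1, C3, I2, V1} → V_4 = -20.00+0.000j
Node n5: branches {R1, C1, I1, L2, R5} → V_5 = -19.92-0.05786j
Source currents: i(V1)=-0.03367-0.7630j

-0.005494+0.000j A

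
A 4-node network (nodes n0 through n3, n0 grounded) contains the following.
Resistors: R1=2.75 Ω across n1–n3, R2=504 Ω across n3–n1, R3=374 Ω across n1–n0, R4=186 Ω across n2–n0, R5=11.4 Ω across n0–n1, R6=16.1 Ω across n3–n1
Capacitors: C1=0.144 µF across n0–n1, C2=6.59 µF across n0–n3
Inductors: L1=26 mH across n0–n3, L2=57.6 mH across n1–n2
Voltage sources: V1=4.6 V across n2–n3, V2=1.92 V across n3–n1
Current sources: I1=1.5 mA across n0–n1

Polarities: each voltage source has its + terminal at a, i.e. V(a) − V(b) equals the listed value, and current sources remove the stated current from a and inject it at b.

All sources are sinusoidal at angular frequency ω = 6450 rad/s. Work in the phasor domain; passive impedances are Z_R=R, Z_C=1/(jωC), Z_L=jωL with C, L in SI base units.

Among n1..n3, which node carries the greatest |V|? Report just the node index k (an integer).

2

Element admittances at ω=6450 rad/s:
  Y(R1) = 0.3636+0.000j S between n1,n3
  Y(C1) = 0.000+0.0009288j S between n0,n1
  Y(R2) = 0.001984+0.000j S between n3,n1
  Y(C2) = 0.000+0.04251j S between n0,n3
  Y(R3) = 0.002674+0.000j S between n1,n0
  Y(R4) = 0.005376+0.000j S between n2,n0
  Y(R5) = 0.08772+0.000j S between n0,n1
  Y(L1) = 0.000-0.005963j S between n0,n3
  Y(R6) = 0.06211+0.000j S between n3,n1
  Y(L2) = 0.000-0.002692j S between n1,n2
  V1: constraint V(n2)−V(n3) = 4.6
  V2: constraint V(n3)−V(n1) = 1.92
  I1: injects 0.0015 A into n1 (from n0)
Assemble and solve the 5×5 MNA system:
  V(n1)=-0.5524-0.5165j  V(n2)=5.968-0.5165j  V(n3)=1.368-0.5165j
  i(V1)=-0.03208+0.02033j  i(V2)=-0.8722-0.02965j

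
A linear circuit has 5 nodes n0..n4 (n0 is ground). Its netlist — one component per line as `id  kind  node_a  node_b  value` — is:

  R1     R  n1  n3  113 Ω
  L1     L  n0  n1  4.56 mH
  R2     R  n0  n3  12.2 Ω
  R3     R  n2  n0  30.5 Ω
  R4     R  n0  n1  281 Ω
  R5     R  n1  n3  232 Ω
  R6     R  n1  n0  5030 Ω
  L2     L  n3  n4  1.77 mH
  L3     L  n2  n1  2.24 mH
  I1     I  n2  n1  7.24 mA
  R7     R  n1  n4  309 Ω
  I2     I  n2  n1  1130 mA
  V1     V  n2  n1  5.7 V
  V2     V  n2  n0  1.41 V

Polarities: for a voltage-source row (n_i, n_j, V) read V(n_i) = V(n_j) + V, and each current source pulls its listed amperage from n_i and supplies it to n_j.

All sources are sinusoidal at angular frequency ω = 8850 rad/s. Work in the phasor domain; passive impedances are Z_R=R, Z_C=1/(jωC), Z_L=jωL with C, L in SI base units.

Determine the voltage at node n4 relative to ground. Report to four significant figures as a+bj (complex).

-0.7237-0.1748j V

Apply KCL at each of the 4 non-ground nodes and solve the resulting linear system.
Node n1: branches {R1, L1, R4, R5, R6, L3, I1, R7, I2, V1} → V_1 = -4.290+0.000j
Node n2: branches {R3, L3, I1, I2, V1, V2} → V_2 = 1.410+0.000j
Node n3: branches {R1, R2, R5, L2} → V_3 = -0.7148+0.005948j
Node n4: branches {L2, R7} → V_4 = -0.7237-0.1748j
Source currents: i(V1)=-1.212+0.3943j, i(V2)=0.02848-0.1068j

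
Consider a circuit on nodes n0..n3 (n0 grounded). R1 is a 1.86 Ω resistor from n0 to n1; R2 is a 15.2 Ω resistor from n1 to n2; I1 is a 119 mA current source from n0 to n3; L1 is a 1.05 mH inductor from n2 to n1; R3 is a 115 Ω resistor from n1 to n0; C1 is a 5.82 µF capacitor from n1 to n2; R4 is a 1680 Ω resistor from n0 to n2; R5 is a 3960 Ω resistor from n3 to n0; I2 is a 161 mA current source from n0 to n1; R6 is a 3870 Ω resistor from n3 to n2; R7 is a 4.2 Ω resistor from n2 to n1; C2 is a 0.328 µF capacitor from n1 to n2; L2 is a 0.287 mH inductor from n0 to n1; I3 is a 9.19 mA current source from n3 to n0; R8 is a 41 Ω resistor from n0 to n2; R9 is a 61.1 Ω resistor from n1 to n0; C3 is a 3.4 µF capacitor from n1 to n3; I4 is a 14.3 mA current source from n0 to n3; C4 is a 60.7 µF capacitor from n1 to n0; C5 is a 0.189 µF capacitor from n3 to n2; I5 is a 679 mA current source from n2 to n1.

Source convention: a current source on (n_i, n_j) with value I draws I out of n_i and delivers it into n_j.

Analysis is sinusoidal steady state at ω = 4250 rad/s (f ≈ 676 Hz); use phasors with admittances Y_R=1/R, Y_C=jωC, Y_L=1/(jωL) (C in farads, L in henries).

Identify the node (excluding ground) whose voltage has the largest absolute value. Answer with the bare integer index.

Element admittances at ω=4250 rad/s:
  Y(R1) = 0.5376+0.000j S between n0,n1
  Y(R2) = 0.06579+0.000j S between n1,n2
  I1: injects 0.119 A into n3 (from n0)
  Y(L1) = 0.000-0.2241j S between n2,n1
  Y(R3) = 0.008696+0.000j S between n1,n0
  Y(C1) = 0.000+0.02474j S between n1,n2
  Y(R4) = 0.0005952+0.000j S between n0,n2
  Y(R5) = 0.0002525+0.000j S between n3,n0
  I2: injects 0.161 A into n1 (from n0)
  Y(R6) = 0.0002584+0.000j S between n3,n2
  Y(R7) = 0.2381+0.000j S between n2,n1
  Y(C2) = 0.000+0.001394j S between n1,n2
  Y(L2) = 0.000-0.8198j S between n0,n1
  I3: injects 0.00919 A into n0 (from n3)
  Y(R8) = 0.02439+0.000j S between n0,n2
  Y(R9) = 0.01637+0.000j S between n1,n0
  Y(C3) = 0.000+0.01445j S between n1,n3
  I4: injects 0.0143 A into n3 (from n0)
  Y(C4) = 0.000+0.2580j S between n1,n0
  Y(C5) = 0.000+0.0008033j S between n3,n2
  I5: injects 0.679 A into n1 (from n2)
Assemble and solve the 3×3 MNA system:
  V(n1)=0.2654+0.2966j  V(n2)=-1.240-0.6338j  V(n3)=0.4384-7.853j

3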